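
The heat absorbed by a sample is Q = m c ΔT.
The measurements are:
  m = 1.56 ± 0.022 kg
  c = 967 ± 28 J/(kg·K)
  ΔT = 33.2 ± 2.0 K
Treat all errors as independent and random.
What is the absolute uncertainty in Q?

3420 J

Each factor contributes (exponent × relative error)² to (δQ/Q)²:
  (1·δm/m)² = (1×0.0141)² = 0.000199;  (1·δc/c)² = (1×0.0290)² = 0.000838;  (1·δΔT/ΔT)² = (1×0.0602)² = 0.00363
δQ/Q = √(0.00467) = 0.0683
Q = 50100 J, so δQ = 0.0683 × 50100 = 3420 J.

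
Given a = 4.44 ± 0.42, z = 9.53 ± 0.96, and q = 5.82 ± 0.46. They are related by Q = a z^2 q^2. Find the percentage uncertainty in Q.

27.3%

Q is a product of powers, so relative uncertainties combine in quadrature:
  (1·δa/a)² = (1×0.0946)² = 0.00895;  (2·δz/z)² = (2×0.101)² = 0.0406;  (2·δq/q)² = (2×0.0790)² = 0.0250
δQ/Q = √(0.0745) = 0.273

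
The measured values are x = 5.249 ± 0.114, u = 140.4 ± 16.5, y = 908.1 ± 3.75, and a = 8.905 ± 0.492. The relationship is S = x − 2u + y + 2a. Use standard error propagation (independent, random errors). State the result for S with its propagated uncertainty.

650.4 ± 33.2

S is a linear combination, so absolute uncertainties add in quadrature:
  (δx)² = 0.0130;  (2·δu)² = 1090;  (δy)² = 14.1;  (2·δa)² = 0.968
δS = √(1100) = 33.2
S = 650.4.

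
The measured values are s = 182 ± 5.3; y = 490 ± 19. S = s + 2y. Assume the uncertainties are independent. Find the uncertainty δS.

For a sum/difference, combine absolute errors in quadrature:
  (δs)² = 28.1;  (2·δy)² = 1440
δS = √(1470) = 38.4

38.4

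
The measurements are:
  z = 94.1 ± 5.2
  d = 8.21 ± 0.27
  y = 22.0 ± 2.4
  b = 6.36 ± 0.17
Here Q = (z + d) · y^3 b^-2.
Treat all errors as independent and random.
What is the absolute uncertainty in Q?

9040

Let u = z + d = 102. δu = √(δz² + δd²) = √(27.0 + 0.0729) = 5.21, so δu/u = 0.0509.
Q is then a monomial in u, y, b:
δQ/Q = √((δu/u)² + (3·δy/y)² + (-2·δb/b)²) = √(0.00259 + 0.107 + 0.00286) = 0.335
Q = 26900, so δQ = 0.335 × 26900 = 9040.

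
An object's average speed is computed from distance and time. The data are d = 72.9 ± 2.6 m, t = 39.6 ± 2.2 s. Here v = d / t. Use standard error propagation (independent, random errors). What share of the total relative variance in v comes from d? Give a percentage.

(δv/v)² = (1·δd/d)² + (-1·δt/t)²
  d term: (1×0.0357)² = 0.00127
  t term: (-1×0.0556)² = 0.00309
Total = 0.00436. Share from d = 0.00127/0.00436 = 0.292.

29.2%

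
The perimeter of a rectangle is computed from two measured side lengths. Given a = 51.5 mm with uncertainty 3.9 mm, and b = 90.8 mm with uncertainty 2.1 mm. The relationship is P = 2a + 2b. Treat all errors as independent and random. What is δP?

8.86 mm

Each term contributes (cᵢ δxᵢ)² to (δP)²:
  (2·δa)² = 60.8;  (2·δb)² = 17.6
δP = √(78.5) = 8.86 mm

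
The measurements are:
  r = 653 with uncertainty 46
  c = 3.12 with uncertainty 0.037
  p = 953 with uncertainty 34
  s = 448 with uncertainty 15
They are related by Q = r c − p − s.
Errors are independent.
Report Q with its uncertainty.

636 ± 150

Let w = r·c = 2040. δw/w = √((1·δr/r)² + (1·δc/c)²) = √(0.00496 + 0.000141) = 0.0714, so δw = 146.
Q = w − p − s: δQ = √(δw² + δp² + δs²) = √(21200 + 1160 + 225) = 150
Q = 636.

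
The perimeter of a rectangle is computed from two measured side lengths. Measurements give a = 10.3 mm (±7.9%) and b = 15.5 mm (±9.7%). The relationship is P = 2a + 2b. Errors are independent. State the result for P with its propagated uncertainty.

Sums and differences: (δP)² = Σ (cᵢ δxᵢ)².
  (2·δa)² = 2.65;  (2·δb)² = 9.04
δP = √(11.7) = 3.42 mm
P = 51.6 mm.

51.6 ± 3.42 mm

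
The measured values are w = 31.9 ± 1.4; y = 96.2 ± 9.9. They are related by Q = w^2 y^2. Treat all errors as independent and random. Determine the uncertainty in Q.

2.11e+06

Since Q is a product/quotient, work with relative uncertainties:
  (2·δw/w)² = (2×0.0439)² = 0.00770;  (2·δy/y)² = (2×0.103)² = 0.0424
δQ/Q = √(0.0501) = 0.224
Q = 9.42e+06, so δQ = 0.224 × 9.42e+06 = 2.11e+06.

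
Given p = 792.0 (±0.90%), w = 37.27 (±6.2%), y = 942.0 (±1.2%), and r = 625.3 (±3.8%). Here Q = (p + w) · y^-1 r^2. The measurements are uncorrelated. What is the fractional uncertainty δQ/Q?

Let u = p + w = 829.3. δu = √(δp² + δw²) = √(50.8 + 5.34) = 7.49, so δu/u = 0.00904.
Q is then a monomial in u, y, r:
δQ/Q = √((δu/u)² + (-1·δy/y)² + (2·δr/r)²) = √(8.16e-05 + 0.000144 + 0.00578) = 0.0775

0.0775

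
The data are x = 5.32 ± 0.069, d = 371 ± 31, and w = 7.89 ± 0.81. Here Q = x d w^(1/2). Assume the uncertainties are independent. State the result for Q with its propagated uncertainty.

5540 ± 548

Products/powers → add relative errors in quadrature, weighted by exponent:
  (1·δx/x)² = (1×0.0130)² = 0.000168;  (1·δd/d)² = (1×0.0836)² = 0.00698;  (½·δw/w)² = (0.5×0.103)² = 0.00263
δQ/Q = √(0.00979) = 0.0989
Q = 5540, so δQ = 0.0989 × 5540 = 548.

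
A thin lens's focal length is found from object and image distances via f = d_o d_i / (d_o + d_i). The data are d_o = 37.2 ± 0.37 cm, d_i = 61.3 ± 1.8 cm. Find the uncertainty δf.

0.294 cm

∂f/∂d_o = (d_i/(d_o+d_i))² = 0.387;  ∂f/∂d_i = (d_o/(d_o+d_i))² = 0.143
δf = √((∂f/∂d_o · δd_o)² + (∂f/∂d_i · δd_i)²) = √(0.0205 + 0.0659) = 0.294 cm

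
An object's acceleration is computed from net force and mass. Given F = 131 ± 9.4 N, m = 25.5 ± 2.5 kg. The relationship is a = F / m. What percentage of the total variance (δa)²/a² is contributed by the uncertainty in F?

34.9%

(δa/a)² = (1·δF/F)² + (-1·δm/m)²
  F term: (1×0.0718)² = 0.00515
  m term: (-1×0.0980)² = 0.00961
Total = 0.0148. Share from F = 0.00515/0.0148 = 0.349.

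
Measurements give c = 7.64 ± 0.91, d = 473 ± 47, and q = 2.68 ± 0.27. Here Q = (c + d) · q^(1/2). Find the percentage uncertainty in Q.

11.0%

Let u = c + d = 481. δu = √(δc² + δd²) = √(0.828 + 2210) = 47.0, so δu/u = 0.0978.
Q is then a monomial in u, q:
δQ/Q = √((δu/u)² + (½·δq/q)²) = √(0.00957 + 0.00254) = 0.110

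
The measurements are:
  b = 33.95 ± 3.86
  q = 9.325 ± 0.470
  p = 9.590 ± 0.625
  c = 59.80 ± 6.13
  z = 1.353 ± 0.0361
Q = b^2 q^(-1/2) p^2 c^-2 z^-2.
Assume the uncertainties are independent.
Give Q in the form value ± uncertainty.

5.303 ± 1.79

Q is a product of powers, so relative uncertainties combine in quadrature:
  (2·δb/b)² = (2×0.114)² = 0.0517;  (−½·δq/q)² = (-0.5×0.0504)² = 0.000635;  (2·δp/p)² = (2×0.0652)² = 0.0170;  (-2·δc/c)² = (-2×0.103)² = 0.0420;  (-2·δz/z)² = (-2×0.0267)² = 0.00285
δQ/Q = √(0.114) = 0.338
Q = 5.303, so δQ = 0.338 × 5.303 = 1.79.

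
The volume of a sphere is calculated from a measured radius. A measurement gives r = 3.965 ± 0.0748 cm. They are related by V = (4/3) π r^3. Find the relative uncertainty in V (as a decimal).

0.0566

V ∝ r^3, so δV/V = |3| · δr/r = 3 × 0.0189 = 0.0566.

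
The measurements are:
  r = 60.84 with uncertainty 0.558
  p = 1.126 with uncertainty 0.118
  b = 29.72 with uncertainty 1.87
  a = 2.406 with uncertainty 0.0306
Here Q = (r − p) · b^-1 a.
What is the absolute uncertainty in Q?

Let u = r − p = 59.71. δu = √(δr² + δp²) = √(0.311 + 0.0139) = 0.570, so δu/u = 0.00955.
Q is then a monomial in u, b, a:
δQ/Q = √((δu/u)² + (-1·δb/b)² + (1·δa/a)²) = √(9.12e-05 + 0.00396 + 0.000162) = 0.0649
Q = 4.834, so δQ = 0.0649 × 4.834 = 0.314.

0.314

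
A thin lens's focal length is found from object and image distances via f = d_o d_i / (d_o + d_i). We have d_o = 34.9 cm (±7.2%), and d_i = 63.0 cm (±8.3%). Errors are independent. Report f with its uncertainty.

22.5 ± 1.23 cm

∂f/∂d_o = (d_i/(d_o+d_i))² = 0.414;  ∂f/∂d_i = (d_o/(d_o+d_i))² = 0.127
δf = √((∂f/∂d_o · δd_o)² + (∂f/∂d_i · δd_i)²) = √(1.08 + 0.442) = 1.23 cm
f = 22.5 cm.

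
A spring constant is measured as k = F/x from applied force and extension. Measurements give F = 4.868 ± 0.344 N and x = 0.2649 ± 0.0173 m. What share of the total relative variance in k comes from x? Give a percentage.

46.1%

(δk/k)² = (1·δF/F)² + (-1·δx/x)²
  F term: (1×0.0707)² = 0.00499
  x term: (-1×0.0653)² = 0.00427
Total = 0.00926. Share from x = 0.00427/0.00926 = 0.461.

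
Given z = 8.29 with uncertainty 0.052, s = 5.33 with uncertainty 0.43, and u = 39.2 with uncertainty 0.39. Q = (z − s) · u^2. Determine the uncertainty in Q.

672

Let w = z − s = 2.96. δw = √(δz² + δs²) = √(0.00270 + 0.185) = 0.433, so δw/w = 0.146.
Q is then a monomial in w, u:
δQ/Q = √((δw/w)² + (2·δu/u)²) = √(0.0214 + 0.000396) = 0.148
Q = 4550, so δQ = 0.148 × 4550 = 672.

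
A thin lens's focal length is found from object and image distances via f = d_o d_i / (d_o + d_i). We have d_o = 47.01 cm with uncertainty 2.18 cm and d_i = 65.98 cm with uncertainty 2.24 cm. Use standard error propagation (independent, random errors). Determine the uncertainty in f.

0.838 cm

∂f/∂d_o = (d_i/(d_o+d_i))² = 0.341;  ∂f/∂d_i = (d_o/(d_o+d_i))² = 0.173
δf = √((∂f/∂d_o · δd_o)² + (∂f/∂d_i · δd_i)²) = √(0.553 + 0.150) = 0.838 cm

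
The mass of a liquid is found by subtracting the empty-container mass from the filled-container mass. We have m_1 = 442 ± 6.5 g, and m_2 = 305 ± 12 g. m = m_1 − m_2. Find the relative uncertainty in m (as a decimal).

0.0996

Absolute uncertainties add in quadrature for a linear combination:
  (δm_1)² = 42.2;  (δm_2)² = 144
δm = √(186) = 13.6 g
m = 137 g, so δm/m = 13.6/137 = 0.0996.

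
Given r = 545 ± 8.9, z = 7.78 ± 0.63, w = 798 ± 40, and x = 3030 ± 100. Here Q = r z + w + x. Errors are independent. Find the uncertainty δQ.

Let p = r·z = 4240. δp/p = √((1·δr/r)² + (1·δz/z)²) = √(0.000267 + 0.00656) = 0.0826, so δp = 350.
Q = p + w + x: δQ = √(δp² + δw² + δx²) = √(1.23e+05 + 1600 + 10000) = 366

366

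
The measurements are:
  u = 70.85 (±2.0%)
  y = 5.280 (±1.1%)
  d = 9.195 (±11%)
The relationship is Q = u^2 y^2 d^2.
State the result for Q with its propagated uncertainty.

Since Q is a product/quotient, work with relative uncertainties:
  (2·δu/u)² = (2×0.0200)² = 0.00160;  (2·δy/y)² = (2×0.0110)² = 0.000484;  (2·δd/d)² = (2×0.110)² = 0.0484
δQ/Q = √(0.0505) = 0.225
Q = 1.183e+07, so δQ = 0.225 × 1.183e+07 = 2.66e+06.

(1.183 ± 0.266) × 10^7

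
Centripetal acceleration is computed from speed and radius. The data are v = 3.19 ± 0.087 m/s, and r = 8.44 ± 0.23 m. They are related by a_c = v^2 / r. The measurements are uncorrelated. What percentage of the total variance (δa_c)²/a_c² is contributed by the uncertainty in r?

(δa_c/a_c)² = (2·δv/v)² + (-1·δr/r)²
  v term: (2×0.0273)² = 0.00298
  r term: (-1×0.0273)² = 0.000743
Total = 0.00372. Share from r = 0.000743/0.00372 = 0.200.

20.0%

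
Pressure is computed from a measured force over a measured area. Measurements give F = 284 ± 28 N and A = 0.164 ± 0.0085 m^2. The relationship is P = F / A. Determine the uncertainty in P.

193 Pa

Products/powers → add relative errors in quadrature, weighted by exponent:
  (1·δF/F)² = (1×0.0986)² = 0.00972;  (-1·δA/A)² = (-1×0.0518)² = 0.00269
δP/P = √(0.0124) = 0.111
P = 1730 Pa, so δP = 0.111 × 1730 = 193 Pa.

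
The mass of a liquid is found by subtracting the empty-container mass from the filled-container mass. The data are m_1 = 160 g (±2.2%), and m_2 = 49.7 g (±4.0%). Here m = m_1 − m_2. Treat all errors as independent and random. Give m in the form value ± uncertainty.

Absolute uncertainties add in quadrature for a linear combination:
  (δm_1)² = 12.4;  (δm_2)² = 3.95
δm = √(16.3) = 4.04 g
m = 110 g.

110 ± 4.04 g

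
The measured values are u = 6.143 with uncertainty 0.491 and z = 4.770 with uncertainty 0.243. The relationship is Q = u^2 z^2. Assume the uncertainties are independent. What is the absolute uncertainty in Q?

163

For a monomial Q ∝ u^2, z^2, fractional errors add in quadrature:
  (2·δu/u)² = (2×0.0799)² = 0.0256;  (2·δz/z)² = (2×0.0509)² = 0.0104
δQ/Q = √(0.0359) = 0.190
Q = 858.6, so δQ = 0.190 × 858.6 = 163.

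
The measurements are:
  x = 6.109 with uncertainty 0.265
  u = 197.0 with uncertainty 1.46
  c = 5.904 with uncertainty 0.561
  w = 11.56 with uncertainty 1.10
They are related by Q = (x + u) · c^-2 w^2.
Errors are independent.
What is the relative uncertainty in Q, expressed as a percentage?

26.9%

Let h = x + u = 203.1. δh = √(δx² + δu²) = √(0.0702 + 2.13) = 1.48, so δh/h = 0.00731.
Q is then a monomial in h, c, w:
δQ/Q = √((δh/h)² + (-2·δc/c)² + (2·δw/w)²) = √(5.34e-05 + 0.0361 + 0.0362) = 0.269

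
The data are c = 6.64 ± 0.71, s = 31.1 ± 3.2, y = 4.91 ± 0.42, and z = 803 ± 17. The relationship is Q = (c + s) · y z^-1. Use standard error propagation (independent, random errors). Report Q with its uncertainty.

0.231 ± 0.0286

Let u = c + s = 37.7. δu = √(δc² + δs²) = √(0.504 + 10.2) = 3.28, so δu/u = 0.0869.
Q is then a monomial in u, y, z:
δQ/Q = √((δu/u)² + (1·δy/y)² + (-1·δz/z)²) = √(0.00754 + 0.00732 + 0.000448) = 0.124
Q = 0.231, so δQ = 0.124 × 0.231 = 0.0286.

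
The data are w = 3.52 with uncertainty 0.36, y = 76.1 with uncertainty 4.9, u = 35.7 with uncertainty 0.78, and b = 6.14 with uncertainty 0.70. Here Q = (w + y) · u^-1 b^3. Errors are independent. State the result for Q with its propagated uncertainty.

Let h = w + y = 79.6. δh = √(δw² + δy²) = √(0.130 + 24.0) = 4.91, so δh/h = 0.0617.
Q is then a monomial in h, u, b:
δQ/Q = √((δh/h)² + (-1·δu/u)² + (3·δb/b)²) = √(0.00381 + 0.000477 + 0.117) = 0.348
Q = 516, so δQ = 0.348 × 516 = 180.

516 ± 180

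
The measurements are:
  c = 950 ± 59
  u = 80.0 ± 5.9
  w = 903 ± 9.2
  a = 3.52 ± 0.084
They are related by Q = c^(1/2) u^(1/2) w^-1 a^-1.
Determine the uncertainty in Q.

Relative error in a monomial: (δQ/Q)² = Σ (nᵢ · δxᵢ/xᵢ)².
  (½·δc/c)² = (0.5×0.0621)² = 0.000964;  (½·δu/u)² = (0.5×0.0738)² = 0.00136;  (-1·δw/w)² = (-1×0.0102)² = 0.000104;  (-1·δa/a)² = (-1×0.0239)² = 0.000569
δQ/Q = √(0.00300) = 0.0547
Q = 0.0867, so δQ = 0.0547 × 0.0867 = 0.00475.

0.00475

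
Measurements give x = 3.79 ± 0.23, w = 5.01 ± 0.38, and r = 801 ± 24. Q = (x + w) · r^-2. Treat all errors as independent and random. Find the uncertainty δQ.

1.07e-06

Let u = x + w = 8.80. δu = √(δx² + δw²) = √(0.0529 + 0.144) = 0.444, so δu/u = 0.0505.
Q is then a monomial in u, r:
δQ/Q = √((δu/u)² + (-2·δr/r)²) = √(0.00255 + 0.00359) = 0.0784
Q = 1.37e-05, so δQ = 0.0784 × 1.37e-05 = 1.07e-06.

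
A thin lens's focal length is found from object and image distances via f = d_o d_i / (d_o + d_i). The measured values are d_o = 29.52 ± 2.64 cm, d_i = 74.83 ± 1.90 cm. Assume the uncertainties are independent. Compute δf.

1.37 cm

∂f/∂d_o = (d_i/(d_o+d_i))² = 0.514;  ∂f/∂d_i = (d_o/(d_o+d_i))² = 0.0800
δf = √((∂f/∂d_o · δd_o)² + (∂f/∂d_i · δd_i)²) = √(1.84 + 0.0231) = 1.37 cm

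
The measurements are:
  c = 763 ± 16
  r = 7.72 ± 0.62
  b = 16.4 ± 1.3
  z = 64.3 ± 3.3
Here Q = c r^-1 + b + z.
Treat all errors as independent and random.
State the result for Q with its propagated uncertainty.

180 ± 8.94

Let p = c·r^-1 = 98.8. δp/p = √((1·δc/c)² + (-1·δr/r)²) = √(0.000440 + 0.00645) = 0.0830, so δp = 8.20.
Q = p + b + z: δQ = √(δp² + δb² + δz²) = √(67.3 + 1.69 + 10.9) = 8.94
Q = 180.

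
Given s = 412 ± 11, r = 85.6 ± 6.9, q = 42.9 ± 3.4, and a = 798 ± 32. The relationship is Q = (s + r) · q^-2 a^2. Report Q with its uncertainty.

(1.72 ± 0.309) × 10^5

Let u = s + r = 498. δu = √(δs² + δr²) = √(121 + 47.6) = 13.0, so δu/u = 0.0261.
Q is then a monomial in u, q, a:
δQ/Q = √((δu/u)² + (-2·δq/q)² + (2·δa/a)²) = √(0.000681 + 0.0251 + 0.00643) = 0.180
Q = 1.72e+05, so δQ = 0.180 × 1.72e+05 = 30900.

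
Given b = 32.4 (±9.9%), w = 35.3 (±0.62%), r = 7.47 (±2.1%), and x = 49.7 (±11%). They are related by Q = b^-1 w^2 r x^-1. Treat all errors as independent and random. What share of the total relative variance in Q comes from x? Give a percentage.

(δQ/Q)² = (-1·δb/b)² + (2·δw/w)² + (1·δr/r)² + (-1·δx/x)²
  b term: (-1×0.0990)² = 0.00980
  w term: (2×0.00620)² = 0.000154
  r term: (1×0.0210)² = 0.000441
  x term: (-1×0.110)² = 0.0121
Total = 0.0225. Share from x = 0.0121/0.0225 = 0.538.

53.8%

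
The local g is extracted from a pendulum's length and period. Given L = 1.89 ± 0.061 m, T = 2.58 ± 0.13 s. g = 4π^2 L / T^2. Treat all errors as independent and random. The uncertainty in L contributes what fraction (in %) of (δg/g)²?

(δg/g)² = (1·δL/L)² + (-2·δT/T)²
  L term: (1×0.0323)² = 0.00104
  T term: (-2×0.0504)² = 0.0102
Total = 0.0112. Share from L = 0.00104/0.0112 = 0.0930.

9.30%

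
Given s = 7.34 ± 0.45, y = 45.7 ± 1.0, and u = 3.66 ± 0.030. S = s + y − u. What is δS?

1.10

For a sum/difference, combine absolute errors in quadrature:
  (δs)² = 0.203;  (δy)² = 1.00;  (δu)² = 0.000900
δS = √(1.20) = 1.10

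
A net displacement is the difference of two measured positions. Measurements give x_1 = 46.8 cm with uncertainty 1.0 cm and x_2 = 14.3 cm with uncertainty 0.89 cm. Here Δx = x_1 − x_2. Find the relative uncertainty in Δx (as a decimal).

Absolute uncertainties add in quadrature for a linear combination:
  (δx_1)² = 1.00;  (δx_2)² = 0.792
δΔx = √(1.79) = 1.34 cm
Δx = 32.5 cm, so δΔx/Δx = 1.34/32.5 = 0.0412.

0.0412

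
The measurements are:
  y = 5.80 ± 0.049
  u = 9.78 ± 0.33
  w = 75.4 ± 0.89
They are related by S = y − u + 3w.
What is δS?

2.69

Absolute uncertainties add in quadrature for a linear combination:
  (δy)² = 0.00240;  (δu)² = 0.109;  (3·δw)² = 7.13
δS = √(7.24) = 2.69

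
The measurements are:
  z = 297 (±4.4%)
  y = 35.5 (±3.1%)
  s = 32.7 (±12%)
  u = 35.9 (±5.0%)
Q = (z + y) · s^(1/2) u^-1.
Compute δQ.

4.63

Let w = z + y = 332. δw = √(δz² + δy²) = √(171 + 1.21) = 13.1, so δw/w = 0.0394.
Q is then a monomial in w, s, u:
δQ/Q = √((δw/w)² + (½·δs/s)² + (-1·δu/u)²) = √(0.00156 + 0.00360 + 0.00250) = 0.0875
Q = 53.0, so δQ = 0.0875 × 53.0 = 4.63.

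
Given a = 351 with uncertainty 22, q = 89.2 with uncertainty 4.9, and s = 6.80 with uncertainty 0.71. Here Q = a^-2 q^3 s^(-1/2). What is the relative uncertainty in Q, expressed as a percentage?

21.4%

Products/powers → add relative errors in quadrature, weighted by exponent:
  (-2·δa/a)² = (-2×0.0627)² = 0.0157;  (3·δq/q)² = (3×0.0549)² = 0.0272;  (−½·δs/s)² = (-0.5×0.104)² = 0.00273
δQ/Q = √(0.0456) = 0.214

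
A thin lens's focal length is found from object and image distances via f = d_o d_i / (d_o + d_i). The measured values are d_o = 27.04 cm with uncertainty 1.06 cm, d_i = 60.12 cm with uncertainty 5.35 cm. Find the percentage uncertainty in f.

∂f/∂d_o = (d_i/(d_o+d_i))² = 0.476;  ∂f/∂d_i = (d_o/(d_o+d_i))² = 0.0962
δf = √((∂f/∂d_o · δd_o)² + (∂f/∂d_i · δd_i)²) = √(0.254 + 0.265) = 0.721 cm
f = 18.65 cm, so δf/f = 0.721/18.65 = 0.0386.

3.86%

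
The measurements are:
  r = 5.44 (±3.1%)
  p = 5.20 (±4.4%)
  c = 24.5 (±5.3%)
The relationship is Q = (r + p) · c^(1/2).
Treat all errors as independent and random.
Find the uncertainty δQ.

Let u = r + p = 10.6. δu = √(δr² + δp²) = √(0.0284 + 0.0523) = 0.284, so δu/u = 0.0267.
Q is then a monomial in u, c:
δQ/Q = √((δu/u)² + (½·δc/c)²) = √(0.000714 + 0.000702) = 0.0376
Q = 52.7, so δQ = 0.0376 × 52.7 = 1.98.

1.98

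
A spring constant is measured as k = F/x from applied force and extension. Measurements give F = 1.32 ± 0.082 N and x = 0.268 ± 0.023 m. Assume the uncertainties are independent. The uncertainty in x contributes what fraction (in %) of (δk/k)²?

(δk/k)² = (1·δF/F)² + (-1·δx/x)²
  F term: (1×0.0621)² = 0.00386
  x term: (-1×0.0858)² = 0.00737
Total = 0.0112. Share from x = 0.00737/0.0112 = 0.656.

65.6%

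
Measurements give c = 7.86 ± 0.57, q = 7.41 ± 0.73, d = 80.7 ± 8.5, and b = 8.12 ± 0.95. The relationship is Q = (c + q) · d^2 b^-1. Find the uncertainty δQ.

Let u = c + q = 15.3. δu = √(δc² + δq²) = √(0.325 + 0.533) = 0.926, so δu/u = 0.0607.
Q is then a monomial in u, d, b:
δQ/Q = √((δu/u)² + (2·δd/d)² + (-1·δb/b)²) = √(0.00368 + 0.0444 + 0.0137) = 0.248
Q = 12200, so δQ = 0.248 × 12200 = 3040.

3040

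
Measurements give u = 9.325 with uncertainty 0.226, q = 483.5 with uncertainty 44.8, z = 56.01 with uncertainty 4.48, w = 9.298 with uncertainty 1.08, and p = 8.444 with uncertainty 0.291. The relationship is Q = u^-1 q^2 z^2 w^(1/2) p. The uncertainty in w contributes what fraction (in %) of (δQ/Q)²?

(δQ/Q)² = (-1·δu/u)² + (2·δq/q)² + (2·δz/z)² + (½·δw/w)² + (1·δp/p)²
  u term: (-1×0.0242)² = 0.000587
  q term: (2×0.0927)² = 0.0343
  z term: (2×0.0800)² = 0.0256
  w term: (0.5×0.116)² = 0.00337
  p term: (1×0.0345)² = 0.00119
Total = 0.0651. Share from w = 0.00337/0.0651 = 0.0518.

5.18%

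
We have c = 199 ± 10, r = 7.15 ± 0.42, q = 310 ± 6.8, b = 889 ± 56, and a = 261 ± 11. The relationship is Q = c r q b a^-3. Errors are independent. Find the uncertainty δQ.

Relative error in a monomial: (δQ/Q)² = Σ (nᵢ · δxᵢ/xᵢ)².
  (1·δc/c)² = (1×0.0503)² = 0.00253;  (1·δr/r)² = (1×0.0587)² = 0.00345;  (1·δq/q)² = (1×0.0219)² = 0.000481;  (1·δb/b)² = (1×0.0630)² = 0.00397;  (-3·δa/a)² = (-3×0.0421)² = 0.0160
δQ/Q = √(0.0264) = 0.163
Q = 22.1, so δQ = 0.163 × 22.1 = 3.58.

3.58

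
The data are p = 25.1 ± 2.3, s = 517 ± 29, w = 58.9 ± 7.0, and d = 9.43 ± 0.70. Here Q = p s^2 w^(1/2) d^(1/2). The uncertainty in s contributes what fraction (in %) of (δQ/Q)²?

48.6%

(δQ/Q)² = (1·δp/p)² + (2·δs/s)² + (½·δw/w)² + (½·δd/d)²
  p term: (1×0.0916)² = 0.00840
  s term: (2×0.0561)² = 0.0126
  w term: (0.5×0.119)² = 0.00353
  d term: (0.5×0.0742)² = 0.00138
Total = 0.0259. Share from s = 0.0126/0.0259 = 0.486.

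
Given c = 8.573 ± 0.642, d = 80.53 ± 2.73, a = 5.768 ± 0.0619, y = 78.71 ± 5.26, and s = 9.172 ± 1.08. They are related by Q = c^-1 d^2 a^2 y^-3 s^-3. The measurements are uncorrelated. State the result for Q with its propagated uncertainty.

(6.689 ± 2.80) × 10^-5

For a monomial Q ∝ c^-1, d^2, a^2, y^-3, s^-3, fractional errors add in quadrature:
  (-1·δc/c)² = (-1×0.0749)² = 0.00561;  (2·δd/d)² = (2×0.0339)² = 0.00460;  (2·δa/a)² = (2×0.0107)² = 0.000461;  (-3·δy/y)² = (-3×0.0668)² = 0.0402;  (-3·δs/s)² = (-3×0.118)² = 0.125
δQ/Q = √(0.176) = 0.419
Q = 6.689e-05, so δQ = 0.419 × 6.689e-05 = 2.8e-05.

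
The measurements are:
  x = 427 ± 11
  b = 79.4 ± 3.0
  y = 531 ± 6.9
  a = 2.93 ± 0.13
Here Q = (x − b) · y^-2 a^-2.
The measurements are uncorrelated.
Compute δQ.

1.41e-05

Let u = x − b = 348. δu = √(δx² + δb²) = √(121 + 9.00) = 11.4, so δu/u = 0.0328.
Q is then a monomial in u, y, a:
δQ/Q = √((δu/u)² + (-2·δy/y)² + (-2·δa/a)²) = √(0.00108 + 0.000675 + 0.00787) = 0.0981
Q = 0.000144, so δQ = 0.0981 × 0.000144 = 1.41e-05.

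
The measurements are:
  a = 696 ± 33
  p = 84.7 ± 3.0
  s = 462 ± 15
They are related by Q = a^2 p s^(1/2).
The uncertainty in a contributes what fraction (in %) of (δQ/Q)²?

(δQ/Q)² = (2·δa/a)² + (1·δp/p)² + (½·δs/s)²
  a term: (2×0.0474)² = 0.00899
  p term: (1×0.0354)² = 0.00125
  s term: (0.5×0.0325)² = 0.000264
Total = 0.0105. Share from a = 0.00899/0.0105 = 0.856.

85.6%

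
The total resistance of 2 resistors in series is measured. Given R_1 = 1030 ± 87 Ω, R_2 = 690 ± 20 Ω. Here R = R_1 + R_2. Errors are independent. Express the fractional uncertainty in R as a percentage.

Each term contributes (cᵢ δxᵢ)² to (δR)²:
  (δR_1)² = 7570;  (δR_2)² = 400
δR = √(7970) = 89.3 Ω
R = 1720 Ω, so δR/R = 89.3/1720 = 0.0519.

5.19%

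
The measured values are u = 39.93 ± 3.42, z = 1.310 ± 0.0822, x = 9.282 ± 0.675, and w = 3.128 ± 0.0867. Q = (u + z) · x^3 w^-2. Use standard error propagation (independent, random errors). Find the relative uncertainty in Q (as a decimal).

Let h = u + z = 41.24. δh = √(δu² + δz²) = √(11.7 + 0.00676) = 3.42, so δh/h = 0.0830.
Q is then a monomial in h, x, w:
δQ/Q = √((δh/h)² + (3·δx/x)² + (-2·δw/w)²) = √(0.00688 + 0.0476 + 0.00307) = 0.240

0.240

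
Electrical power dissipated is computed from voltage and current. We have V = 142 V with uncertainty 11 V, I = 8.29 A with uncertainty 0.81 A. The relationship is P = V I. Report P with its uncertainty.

1180 ± 147 W

For a monomial P ∝ V, I, fractional errors add in quadrature:
  (1·δV/V)² = (1×0.0775)² = 0.00600;  (1·δI/I)² = (1×0.0977)² = 0.00955
δP/P = √(0.0155) = 0.125
P = 1180 W, so δP = 0.125 × 1180 = 147 W.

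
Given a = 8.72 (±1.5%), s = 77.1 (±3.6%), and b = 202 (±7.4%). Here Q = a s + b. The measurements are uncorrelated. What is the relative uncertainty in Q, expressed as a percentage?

3.45%

Let p = a·s = 672. δp/p = √((1·δa/a)² + (1·δs/s)²) = √(0.000225 + 0.00130) = 0.0390, so δp = 26.2.
Q = p + b: δQ = √(δp² + δb²) = √(687 + 223) = 30.2
Q = 874, so δQ/Q = 30.2/874 = 0.0345.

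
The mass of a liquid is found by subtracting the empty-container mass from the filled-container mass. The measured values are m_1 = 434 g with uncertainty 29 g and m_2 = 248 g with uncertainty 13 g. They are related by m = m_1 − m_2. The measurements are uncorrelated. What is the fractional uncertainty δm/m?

Absolute uncertainties add in quadrature for a linear combination:
  (δm_1)² = 841;  (δm_2)² = 169
δm = √(1010) = 31.8 g
m = 186 g, so δm/m = 31.8/186 = 0.171.

0.171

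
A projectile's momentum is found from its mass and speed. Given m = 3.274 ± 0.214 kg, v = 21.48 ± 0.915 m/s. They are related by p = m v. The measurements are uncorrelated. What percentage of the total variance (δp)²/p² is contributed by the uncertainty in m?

(δp/p)² = (1·δm/m)² + (1·δv/v)²
  m term: (1×0.0654)² = 0.00427
  v term: (1×0.0426)² = 0.00181
Total = 0.00609. Share from m = 0.00427/0.00609 = 0.702.

70.2%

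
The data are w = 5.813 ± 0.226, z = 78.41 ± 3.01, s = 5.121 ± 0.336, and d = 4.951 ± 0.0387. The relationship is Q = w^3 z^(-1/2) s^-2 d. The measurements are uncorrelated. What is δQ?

0.740

Products/powers → add relative errors in quadrature, weighted by exponent:
  (3·δw/w)² = (3×0.0389)² = 0.0136;  (−½·δz/z)² = (-0.5×0.0384)² = 0.000368;  (-2·δs/s)² = (-2×0.0656)² = 0.0172;  (1·δd/d)² = (1×0.00782)² = 6.11e-05
δQ/Q = √(0.0313) = 0.177
Q = 4.188, so δQ = 0.177 × 4.188 = 0.740.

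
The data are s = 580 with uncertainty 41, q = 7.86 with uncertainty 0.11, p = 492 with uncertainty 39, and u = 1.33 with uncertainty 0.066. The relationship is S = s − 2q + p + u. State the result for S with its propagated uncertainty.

1060 ± 56.6

Each term contributes (cᵢ δxᵢ)² to (δS)²:
  (δs)² = 1680;  (2·δq)² = 0.0484;  (δp)² = 1520;  (δu)² = 0.00436
δS = √(3200) = 56.6
S = 1060.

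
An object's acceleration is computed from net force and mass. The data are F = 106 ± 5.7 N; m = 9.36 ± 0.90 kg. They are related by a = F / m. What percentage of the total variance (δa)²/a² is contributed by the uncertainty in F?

(δa/a)² = (1·δF/F)² + (-1·δm/m)²
  F term: (1×0.0538)² = 0.00289
  m term: (-1×0.0962)² = 0.00925
Total = 0.0121. Share from F = 0.00289/0.0121 = 0.238.

23.8%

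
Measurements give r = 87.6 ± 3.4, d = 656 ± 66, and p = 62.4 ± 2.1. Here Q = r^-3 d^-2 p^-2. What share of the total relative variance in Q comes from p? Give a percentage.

7.73%

(δQ/Q)² = (-3·δr/r)² + (-2·δd/d)² + (-2·δp/p)²
  r term: (-3×0.0388)² = 0.0136
  d term: (-2×0.101)² = 0.0405
  p term: (-2×0.0337)² = 0.00453
Total = 0.0586. Share from p = 0.00453/0.0586 = 0.0773.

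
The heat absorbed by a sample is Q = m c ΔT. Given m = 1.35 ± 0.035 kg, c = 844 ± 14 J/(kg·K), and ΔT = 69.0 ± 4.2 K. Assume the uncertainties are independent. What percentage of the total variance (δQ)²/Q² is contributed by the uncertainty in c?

5.91%

(δQ/Q)² = (1·δm/m)² + (1·δc/c)² + (1·δΔT/ΔT)²
  m term: (1×0.0259)² = 0.000672
  c term: (1×0.0166)² = 0.000275
  ΔT term: (1×0.0609)² = 0.00371
Total = 0.00465. Share from c = 0.000275/0.00465 = 0.0591.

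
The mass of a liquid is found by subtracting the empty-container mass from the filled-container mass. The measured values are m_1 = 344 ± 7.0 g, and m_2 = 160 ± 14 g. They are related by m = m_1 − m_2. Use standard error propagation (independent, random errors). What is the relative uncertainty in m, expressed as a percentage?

8.51%

Sums and differences: (δm)² = Σ (cᵢ δxᵢ)².
  (δm_1)² = 49.0;  (δm_2)² = 196
δm = √(245) = 15.7 g
m = 184 g, so δm/m = 15.7/184 = 0.0851.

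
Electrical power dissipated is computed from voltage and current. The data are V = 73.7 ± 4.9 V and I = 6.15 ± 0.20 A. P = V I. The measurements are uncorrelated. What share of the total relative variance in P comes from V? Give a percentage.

(δP/P)² = (1·δV/V)² + (1·δI/I)²
  V term: (1×0.0665)² = 0.00442
  I term: (1×0.0325)² = 0.00106
Total = 0.00548. Share from V = 0.00442/0.00548 = 0.807.

80.7%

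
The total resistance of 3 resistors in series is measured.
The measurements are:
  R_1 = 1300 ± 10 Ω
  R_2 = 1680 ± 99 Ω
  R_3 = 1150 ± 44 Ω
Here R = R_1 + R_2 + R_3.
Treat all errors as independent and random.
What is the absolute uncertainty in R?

109 Ω

Sums and differences: (δR)² = Σ (cᵢ δxᵢ)².
  (δR_1)² = 100;  (δR_2)² = 9800;  (δR_3)² = 1940
δR = √(11800) = 109 Ω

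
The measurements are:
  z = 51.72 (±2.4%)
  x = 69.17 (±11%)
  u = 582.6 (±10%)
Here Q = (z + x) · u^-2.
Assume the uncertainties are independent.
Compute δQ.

7.48e-05

Let w = z + x = 120.9. δw = √(δz² + δx²) = √(1.54 + 57.9) = 7.71, so δw/w = 0.0638.
Q is then a monomial in w, u:
δQ/Q = √((δw/w)² + (-2·δu/u)²) = √(0.00407 + 0.0400) = 0.210
Q = 0.0003562, so δQ = 0.210 × 0.0003562 = 7.48e-05.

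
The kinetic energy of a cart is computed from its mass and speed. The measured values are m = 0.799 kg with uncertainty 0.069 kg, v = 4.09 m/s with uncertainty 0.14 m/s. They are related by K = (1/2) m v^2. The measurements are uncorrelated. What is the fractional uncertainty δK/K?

K is a product of powers, so relative uncertainties combine in quadrature:
  (1·δm/m)² = (1×0.0864)² = 0.00746;  (2·δv/v)² = (2×0.0342)² = 0.00469
δK/K = √(0.0121) = 0.110

0.110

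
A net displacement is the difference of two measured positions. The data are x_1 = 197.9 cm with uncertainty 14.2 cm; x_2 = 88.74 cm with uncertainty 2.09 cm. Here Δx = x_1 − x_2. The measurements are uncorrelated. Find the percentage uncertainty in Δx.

13.1%

Δx is a linear combination, so absolute uncertainties add in quadrature:
  (δx_1)² = 202;  (δx_2)² = 4.37
δΔx = √(206) = 14.4 cm
Δx = 109.2 cm, so δΔx/Δx = 14.4/109.2 = 0.131.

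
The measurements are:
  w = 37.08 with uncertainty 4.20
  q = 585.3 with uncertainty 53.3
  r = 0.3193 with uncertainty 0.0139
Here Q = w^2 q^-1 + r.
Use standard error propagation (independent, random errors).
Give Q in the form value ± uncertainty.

2.668 ± 0.574

Let p = w^2·q^-1 = 2.349. δp/p = √((2·δw/w)² + (-1·δq/q)²) = √(0.0513 + 0.00829) = 0.244, so δp = 0.574.
Q = p + r: δQ = √(δp² + δr²) = √(0.329 + 0.000193) = 0.574
Q = 2.668.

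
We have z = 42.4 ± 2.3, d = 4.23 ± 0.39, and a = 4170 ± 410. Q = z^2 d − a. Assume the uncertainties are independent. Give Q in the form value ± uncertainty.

Let p = z^2·d = 7600. δp/p = √((2·δz/z)² + (1·δd/d)²) = √(0.0118 + 0.00850) = 0.142, so δp = 1080.
Q = p − a: δQ = √(δp² + δa²) = √(1.17e+06 + 1.68e+05) = 1160
Q = 3430.

3430 ± 1160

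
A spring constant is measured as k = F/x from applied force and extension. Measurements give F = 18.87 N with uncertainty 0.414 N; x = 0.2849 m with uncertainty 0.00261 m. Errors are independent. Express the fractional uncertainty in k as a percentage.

2.38%

Relative error in a monomial: (δk/k)² = Σ (nᵢ · δxᵢ/xᵢ)².
  (1·δF/F)² = (1×0.0219)² = 0.000481;  (-1·δx/x)² = (-1×0.00916)² = 8.39e-05
δk/k = √(0.000565) = 0.0238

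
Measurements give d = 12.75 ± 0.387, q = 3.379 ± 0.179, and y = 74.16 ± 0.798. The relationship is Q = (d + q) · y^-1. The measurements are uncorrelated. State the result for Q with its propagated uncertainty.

0.2175 ± 0.00621

Let u = d + q = 16.13. δu = √(δd² + δq²) = √(0.150 + 0.0320) = 0.426, so δu/u = 0.0264.
Q is then a monomial in u, y:
δQ/Q = √((δu/u)² + (-1·δy/y)²) = √(0.000699 + 0.000116) = 0.0285
Q = 0.2175, so δQ = 0.0285 × 0.2175 = 0.00621.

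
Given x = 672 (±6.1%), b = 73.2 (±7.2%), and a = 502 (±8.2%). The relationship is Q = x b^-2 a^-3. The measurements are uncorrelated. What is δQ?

Relative error in a monomial: (δQ/Q)² = Σ (nᵢ · δxᵢ/xᵢ)².
  (1·δx/x)² = (1×0.0610)² = 0.00372;  (-2·δb/b)² = (-2×0.0720)² = 0.0207;  (-3·δa/a)² = (-3×0.0820)² = 0.0605
δQ/Q = √(0.0850) = 0.292
Q = 9.91e-10, so δQ = 0.292 × 9.91e-10 = 2.89e-10.

2.89e-10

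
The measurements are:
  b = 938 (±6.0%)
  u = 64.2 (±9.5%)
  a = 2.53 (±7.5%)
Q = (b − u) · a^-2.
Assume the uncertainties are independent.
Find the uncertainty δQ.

22.3

Let w = b − u = 874. δw = √(δb² + δu²) = √(3170 + 37.2) = 56.6, so δw/w = 0.0648.
Q is then a monomial in w, a:
δQ/Q = √((δw/w)² + (-2·δa/a)²) = √(0.00420 + 0.0225) = 0.163
Q = 137, so δQ = 0.163 × 137 = 22.3.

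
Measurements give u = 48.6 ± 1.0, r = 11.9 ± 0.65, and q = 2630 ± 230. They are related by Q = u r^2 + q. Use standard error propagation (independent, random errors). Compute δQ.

Let p = u·r^2 = 6880. δp/p = √((1·δu/u)² + (2·δr/r)²) = √(0.000423 + 0.0119) = 0.111, so δp = 765.
Q = p + q: δQ = √(δp² + δq²) = √(5.85e+05 + 52900) = 799

799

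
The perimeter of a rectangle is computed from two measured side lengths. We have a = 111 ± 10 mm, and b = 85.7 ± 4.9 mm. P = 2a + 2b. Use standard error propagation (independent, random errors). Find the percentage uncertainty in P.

5.66%

P is a linear combination, so absolute uncertainties add in quadrature:
  (2·δa)² = 400;  (2·δb)² = 96.0
δP = √(496) = 22.3 mm
P = 393 mm, so δP/P = 22.3/393 = 0.0566.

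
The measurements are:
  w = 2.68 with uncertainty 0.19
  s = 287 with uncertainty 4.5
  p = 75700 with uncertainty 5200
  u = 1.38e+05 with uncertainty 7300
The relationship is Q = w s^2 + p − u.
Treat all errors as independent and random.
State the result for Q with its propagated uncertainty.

(1.58 ± 0.193) × 10^5

Let h = w·s^2 = 2.21e+05. δh/h = √((1·δw/w)² + (2·δs/s)²) = √(0.00503 + 0.000983) = 0.0775, so δh = 17100.
Q = h + p − u: δQ = √(δh² + δp² + δu²) = √(2.93e+08 + 2.7e+07 + 5.33e+07) = 19300
Q = 1.58e+05.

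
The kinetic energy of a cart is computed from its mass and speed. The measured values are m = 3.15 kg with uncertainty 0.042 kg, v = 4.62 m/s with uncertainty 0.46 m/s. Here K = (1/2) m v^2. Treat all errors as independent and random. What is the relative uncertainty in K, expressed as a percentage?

Relative error in a monomial: (δK/K)² = Σ (nᵢ · δxᵢ/xᵢ)².
  (1·δm/m)² = (1×0.0133)² = 0.000178;  (2·δv/v)² = (2×0.0996)² = 0.0397
δK/K = √(0.0398) = 0.200

20.0%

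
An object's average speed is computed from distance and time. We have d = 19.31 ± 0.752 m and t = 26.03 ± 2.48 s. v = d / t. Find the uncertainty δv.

0.0764 m/s

Relative error in a monomial: (δv/v)² = Σ (nᵢ · δxᵢ/xᵢ)².
  (1·δd/d)² = (1×0.0389)² = 0.00152;  (-1·δt/t)² = (-1×0.0953)² = 0.00908
δv/v = √(0.0106) = 0.103
v = 0.7418 m/s, so δv = 0.103 × 0.7418 = 0.0764 m/s.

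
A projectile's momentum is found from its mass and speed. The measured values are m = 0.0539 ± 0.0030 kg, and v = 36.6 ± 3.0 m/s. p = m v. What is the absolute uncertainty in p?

0.195 kg·m/s

Products/powers → add relative errors in quadrature, weighted by exponent:
  (1·δm/m)² = (1×0.0557)² = 0.00310;  (1·δv/v)² = (1×0.0820)² = 0.00672
δp/p = √(0.00982) = 0.0991
p = 1.97 kg·m/s, so δp = 0.0991 × 1.97 = 0.195 kg·m/s.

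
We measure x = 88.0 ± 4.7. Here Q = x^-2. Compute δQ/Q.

0.107

Q ∝ x^-2, so δQ/Q = |-2| · δx/x = 2 × 0.0534 = 0.107.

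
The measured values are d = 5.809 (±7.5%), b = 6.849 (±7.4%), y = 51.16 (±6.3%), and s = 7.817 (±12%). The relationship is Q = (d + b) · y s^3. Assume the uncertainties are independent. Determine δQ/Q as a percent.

Let u = d + b = 12.66. δu = √(δd² + δb²) = √(0.190 + 0.257) = 0.668, so δu/u = 0.0528.
Q is then a monomial in u, y, s:
δQ/Q = √((δu/u)² + (1·δy/y)² + (3·δs/s)²) = √(0.00279 + 0.00397 + 0.130) = 0.369

36.9%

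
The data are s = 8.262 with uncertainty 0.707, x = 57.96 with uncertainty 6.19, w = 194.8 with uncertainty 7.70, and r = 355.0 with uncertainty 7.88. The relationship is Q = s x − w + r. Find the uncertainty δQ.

Let p = s·x = 478.9. δp/p = √((1·δs/s)² + (1·δx/x)²) = √(0.00732 + 0.0114) = 0.137, so δp = 65.5.
Q = p − w + r: δQ = √(δp² + δw² + δr²) = √(4290 + 59.3 + 62.1) = 66.5

66.5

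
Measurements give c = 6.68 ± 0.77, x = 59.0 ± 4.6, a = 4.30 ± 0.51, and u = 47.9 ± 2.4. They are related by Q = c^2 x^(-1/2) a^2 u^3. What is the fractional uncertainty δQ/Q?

0.365

For a monomial Q ∝ c^2, x^(-1/2), a^2, u^3, fractional errors add in quadrature:
  (2·δc/c)² = (2×0.115)² = 0.0531;  (−½·δx/x)² = (-0.5×0.0780)² = 0.00152;  (2·δa/a)² = (2×0.119)² = 0.0563;  (3·δu/u)² = (3×0.0501)² = 0.0226
δQ/Q = √(0.134) = 0.365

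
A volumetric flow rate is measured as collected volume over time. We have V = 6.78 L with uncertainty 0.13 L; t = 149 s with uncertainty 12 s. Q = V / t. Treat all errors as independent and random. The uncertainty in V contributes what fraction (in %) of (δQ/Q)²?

5.36%

(δQ/Q)² = (1·δV/V)² + (-1·δt/t)²
  V term: (1×0.0192)² = 0.000368
  t term: (-1×0.0805)² = 0.00649
Total = 0.00685. Share from V = 0.000368/0.00685 = 0.0536.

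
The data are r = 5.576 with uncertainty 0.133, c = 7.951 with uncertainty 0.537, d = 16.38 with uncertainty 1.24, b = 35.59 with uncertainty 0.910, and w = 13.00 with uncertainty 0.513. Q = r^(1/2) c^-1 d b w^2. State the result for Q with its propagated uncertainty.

29260 ± 3850

Products/powers → add relative errors in quadrature, weighted by exponent:
  (½·δr/r)² = (0.5×0.0239)² = 0.000142;  (-1·δc/c)² = (-1×0.0675)² = 0.00456;  (1·δd/d)² = (1×0.0757)² = 0.00573;  (1·δb/b)² = (1×0.0256)² = 0.000654;  (2·δw/w)² = (2×0.0395)² = 0.00623
δQ/Q = √(0.0173) = 0.132
Q = 29260, so δQ = 0.132 × 29260 = 3850.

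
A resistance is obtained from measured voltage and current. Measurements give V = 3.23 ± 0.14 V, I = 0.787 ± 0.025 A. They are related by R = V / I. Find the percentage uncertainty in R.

R is a product of powers, so relative uncertainties combine in quadrature:
  (1·δV/V)² = (1×0.0433)² = 0.00188;  (-1·δI/I)² = (-1×0.0318)² = 0.00101
δR/R = √(0.00289) = 0.0537

5.37%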